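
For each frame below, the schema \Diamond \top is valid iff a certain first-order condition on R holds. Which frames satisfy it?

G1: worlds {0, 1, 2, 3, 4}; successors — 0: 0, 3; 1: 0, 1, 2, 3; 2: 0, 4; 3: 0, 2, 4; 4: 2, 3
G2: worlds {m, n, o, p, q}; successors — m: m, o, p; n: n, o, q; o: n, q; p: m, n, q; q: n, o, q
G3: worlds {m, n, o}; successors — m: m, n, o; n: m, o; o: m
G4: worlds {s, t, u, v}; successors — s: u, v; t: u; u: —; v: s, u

This is the axiom for seriality; its first-order frame correspondent is \forall x \exists y Rxy.
G1: ✓.
G2: ✓.
G3: ✓.
G4: fails — world u has no successor.

G1, G2, G3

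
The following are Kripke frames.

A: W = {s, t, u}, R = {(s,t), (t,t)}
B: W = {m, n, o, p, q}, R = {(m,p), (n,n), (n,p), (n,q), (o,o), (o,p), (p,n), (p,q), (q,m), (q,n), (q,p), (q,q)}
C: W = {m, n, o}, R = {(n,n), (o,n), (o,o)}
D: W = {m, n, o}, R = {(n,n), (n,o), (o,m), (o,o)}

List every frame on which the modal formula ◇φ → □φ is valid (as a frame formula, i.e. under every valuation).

This is the axiom for partial functionality; its first-order frame correspondent is ∀x ∀y ∀z (Rxy ∧ Rxz → y = z).
A: condition met.
B: fails — n sees both n and p.
C: fails — o sees both n and o.
D: fails — n sees both n and o.

A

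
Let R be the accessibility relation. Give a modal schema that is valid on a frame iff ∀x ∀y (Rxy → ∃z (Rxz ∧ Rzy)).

The condition is density. The C4 schema □□p → □p defines it.

□□p → □p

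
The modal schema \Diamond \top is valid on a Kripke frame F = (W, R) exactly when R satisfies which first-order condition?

◇⊤ holds at w iff w has a successor, so frame-validity of ◇⊤ is exactly seriality. Equivalently via □r → ◇r:
Suppose □r→◇r is valid. At any x set V(r)=W. Then □r at x, so ◇r at x, so x has a successor.
Conversely, any frame satisfying \forall x \exists y Rxy validates the schema.
So the correspondent is seriality.

Seriality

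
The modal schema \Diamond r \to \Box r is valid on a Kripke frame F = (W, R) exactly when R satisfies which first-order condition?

partial functionality: \forall x \forall y \forall z (Rxy \wedge Rxz \to y = z)

Suppose ◇r→□r is valid. Take Rxy, Rxz and set V(r)={y}. Then ◇r at x, so □r at x, so r at z, i.e. z=y.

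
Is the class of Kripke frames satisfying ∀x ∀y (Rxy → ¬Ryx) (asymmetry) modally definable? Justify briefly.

If a class were modally definable it would be closed under surjective bounded morphisms (Goldblatt–Thomason).
The 3-cycle (worlds a,b,c with a→b→c→a) is asymmetric. Mapping every world to a single reflexive point • is a surjective bounded morphism, and the reflexive point is not asymmetric (R•• but asymmetry requires ¬R••).
Hence asymmetry is not modally definable.

No — not modally definable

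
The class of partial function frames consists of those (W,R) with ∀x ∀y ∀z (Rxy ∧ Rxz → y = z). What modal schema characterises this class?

The condition is partial functionality. The CD schema ◇r → □r defines it.

◇r → □r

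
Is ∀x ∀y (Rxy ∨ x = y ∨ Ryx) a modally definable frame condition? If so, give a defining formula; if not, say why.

No — not modally definable

Any modally definable frame class is closed under disjoint unions.
Take 4 disjoint single-world reflexive frames: each is trivially connected, but their disjoint union has 4 worlds with no edge between distinct components, so it is not connected.
So no modal formula (or set of formulas) defines exactly the connected frames.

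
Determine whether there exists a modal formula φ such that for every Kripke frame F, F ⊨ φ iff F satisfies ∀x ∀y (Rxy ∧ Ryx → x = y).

Modal frame validity is preserved under surjective bounded morphisms.
The 4-cycle (worlds w0,w1,w2,w3 with w0→w1→w2→w3→w0) is antisymmetric. Sending even-indexed worlds to • and odd-indexed worlds to ∘ is a surjective bounded morphism onto the two-world frame with •↔∘, which is not antisymmetric.
Hence antisymmetry is not modally definable.

No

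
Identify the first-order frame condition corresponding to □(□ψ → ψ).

Suppose □(□ψ→ψ) is valid. Take Rxy and set V(ψ)={w : Ryw}. Then at y, □ψ holds; since □(□ψ→ψ) at x, □ψ→ψ at y, so ψ at y, i.e. Ryy.
Conversely, on a frame with shift-reflexivity the schema holds at every world under every valuation.
So the correspondent is shift-reflexivity.

Shift-reflexivity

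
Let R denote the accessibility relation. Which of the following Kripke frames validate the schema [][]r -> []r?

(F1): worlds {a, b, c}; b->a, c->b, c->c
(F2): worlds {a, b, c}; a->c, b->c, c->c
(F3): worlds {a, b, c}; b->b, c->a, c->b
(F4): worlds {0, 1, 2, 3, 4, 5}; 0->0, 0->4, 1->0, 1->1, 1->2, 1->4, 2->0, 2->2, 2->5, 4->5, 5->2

The schema corresponds to density: forall x forall y (Rxy -> exists z (Rxz & Rzy)).
(F1): fails — Rba but no z with Rbz and Rza.
(F2): condition met.
(F3): fails — Rca but no z with Rcz and Rza.
(F4): fails — R45 but no z with R4z and Rz5.

(F2)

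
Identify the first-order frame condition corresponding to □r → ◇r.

seriality: ∀x ∃y Rxy

This schema is the D axiom.
It corresponds to seriality: ∀x ∃y Rxy.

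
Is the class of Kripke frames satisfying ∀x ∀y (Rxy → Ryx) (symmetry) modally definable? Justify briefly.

Yes — defined by q → □◇q

Yes: it is symmetry, defined by the B schema q → □◇q.
Suppose q→□◇q is valid. Take Rxy and set V(q)={x}. Then q at x, so □◇q at x, so ◇q at y, so some z with Ryz has q; z=x, i.e. Ryx.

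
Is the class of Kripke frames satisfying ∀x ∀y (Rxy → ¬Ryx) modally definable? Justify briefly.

Any modally definable frame class is closed under surjective bounded morphisms.
The 4-cycle (worlds s,t,u,v with s→t→u→v→s) is asymmetric. Mapping every world to a single reflexive point • is a surjective bounded morphism, and the reflexive point is not asymmetric (R•• but asymmetry requires ¬R••).
So no modal formula (or set of formulas) defines exactly the asymmetric frames.

No — not modally definable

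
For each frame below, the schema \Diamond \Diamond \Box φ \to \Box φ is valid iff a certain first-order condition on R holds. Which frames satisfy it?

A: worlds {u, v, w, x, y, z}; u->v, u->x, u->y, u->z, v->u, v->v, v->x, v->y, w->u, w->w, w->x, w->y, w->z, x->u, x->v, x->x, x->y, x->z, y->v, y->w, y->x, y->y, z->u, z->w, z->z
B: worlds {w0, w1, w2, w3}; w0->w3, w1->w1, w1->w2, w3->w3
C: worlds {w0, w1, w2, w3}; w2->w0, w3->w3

C

This is the axiom for a generalized confluence (Geach) condition; its first-order frame correspondent is \forall x \forall y \forall z ((x R^2 y \wedge xRz) \to \exists w (yRw \wedge z = w)).
A: fails — uR²v, uRz but no t with vRt and z=t.
B: fails — w1R²w2, w1Rw1 but no w with w2Rw and w1=w.
C: satisfies the condition.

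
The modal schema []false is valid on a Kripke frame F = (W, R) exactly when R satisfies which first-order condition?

Emptiness of R

□⊥ is valid iff no world has any successor (otherwise □⊥ fails at any world with one).
Conversely, on a frame with emptiness of R the schema holds at every world under every valuation.
Frame condition: forall x forall y ~Rxy.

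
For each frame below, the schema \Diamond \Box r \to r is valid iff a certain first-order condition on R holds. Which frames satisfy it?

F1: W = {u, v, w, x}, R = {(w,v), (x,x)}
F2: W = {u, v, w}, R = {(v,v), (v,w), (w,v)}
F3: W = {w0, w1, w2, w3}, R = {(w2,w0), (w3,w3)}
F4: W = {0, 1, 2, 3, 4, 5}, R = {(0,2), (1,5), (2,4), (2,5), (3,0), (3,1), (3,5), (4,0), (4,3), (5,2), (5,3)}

F2

This is the axiom for a generalized confluence (Geach) condition; its first-order frame correspondent is \forall x \forall y (xRy \to \exists w (yRw \wedge x = w)).
F1: fails — wRv but no t with vRt and w=t.
F2: ✓.
F3: fails — w2Rw0 but no w with w0Rw and w2=w.
F4: fails — 0R2 but no w with 2Rw and 0=w.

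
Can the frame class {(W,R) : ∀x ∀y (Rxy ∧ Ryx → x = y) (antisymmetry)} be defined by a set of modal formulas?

No — not modally definable

Modal frame validity is preserved under surjective bounded morphisms.
The 6-cycle (worlds w0,w1,w2,w3,w4,w5 with w0→w1→w2→w3→w4→w5→w0) is antisymmetric. Sending even-indexed worlds to a and odd-indexed worlds to b is a surjective bounded morphism onto the two-world frame with a↔b, which is not antisymmetric.
So no modal formula (or set of formulas) defines exactly the antisymmetric frames.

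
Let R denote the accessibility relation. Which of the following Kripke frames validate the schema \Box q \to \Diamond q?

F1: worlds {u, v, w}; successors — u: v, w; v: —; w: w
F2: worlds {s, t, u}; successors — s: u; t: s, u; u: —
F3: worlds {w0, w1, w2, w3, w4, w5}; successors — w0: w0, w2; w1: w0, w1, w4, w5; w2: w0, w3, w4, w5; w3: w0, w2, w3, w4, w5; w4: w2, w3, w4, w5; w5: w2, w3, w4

This is the axiom for seriality; its first-order frame correspondent is \forall x \exists y Rxy.
F1: fails — world v has no successor.
F2: fails — world u has no successor.
F3: ✓.
Valid on: F3.

F3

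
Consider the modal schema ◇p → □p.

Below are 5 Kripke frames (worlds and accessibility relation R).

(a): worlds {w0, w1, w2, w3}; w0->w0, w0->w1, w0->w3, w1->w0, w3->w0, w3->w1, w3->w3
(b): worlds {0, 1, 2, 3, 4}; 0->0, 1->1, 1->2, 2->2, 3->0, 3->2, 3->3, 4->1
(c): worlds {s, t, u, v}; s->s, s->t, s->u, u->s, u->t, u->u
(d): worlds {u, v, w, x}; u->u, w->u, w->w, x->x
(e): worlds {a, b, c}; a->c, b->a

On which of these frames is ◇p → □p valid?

This is the axiom for partial functionality; its first-order frame correspondent is ∀x ∀y ∀z (Rxy ∧ Rxz → y = z).
(a): fails — w0 sees both w0 and w1.
(b): fails — 1 sees both 1 and 2.
(c): fails — s sees both s and t.
(d): fails — w sees both u and w.
(e): condition met.
Valid on: (e).

(e)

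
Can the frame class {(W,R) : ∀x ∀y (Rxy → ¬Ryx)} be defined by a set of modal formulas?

Any modally definable frame class is closed under surjective bounded morphisms.
The 3-cycle (worlds a,b,c with a→b→c→a) is asymmetric. Mapping every world to a single reflexive point • is a surjective bounded morphism, and the reflexive point is not asymmetric (R•• but asymmetry requires ¬R••).
So no modal formula (or set of formulas) defines exactly the asymmetric frames.

No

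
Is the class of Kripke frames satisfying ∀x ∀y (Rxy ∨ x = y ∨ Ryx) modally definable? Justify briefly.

No

Any modally definable frame class is closed under disjoint unions.
Take 3 disjoint single-world reflexive frames: each is trivially connected, but their disjoint union has 3 worlds with no edge between distinct components, so it is not connected.
So no modal formula (or set of formulas) defines exactly the connected frames.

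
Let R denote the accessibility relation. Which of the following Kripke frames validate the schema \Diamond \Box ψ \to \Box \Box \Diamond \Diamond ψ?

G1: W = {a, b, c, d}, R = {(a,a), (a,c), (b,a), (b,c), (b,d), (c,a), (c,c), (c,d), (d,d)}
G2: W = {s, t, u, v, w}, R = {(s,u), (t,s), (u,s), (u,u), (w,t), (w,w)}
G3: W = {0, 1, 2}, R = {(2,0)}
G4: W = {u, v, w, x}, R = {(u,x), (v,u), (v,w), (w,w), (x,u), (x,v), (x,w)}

G3

This is the axiom for a generalized confluence (Geach) condition; its first-order frame correspondent is \forall x \forall y \forall z ((xRy \wedge x R^2 z) \to \exists w (yRw \wedge z R^2 w)).
G1: fails — aRa, aR²d but no w with aRw and dR²w.
G2: fails — wRt, wR²t but no w* with tRw* and tR²w*.
G3: condition met.
G4: fails — vRu, vR²w but no t with uRt and wR²t.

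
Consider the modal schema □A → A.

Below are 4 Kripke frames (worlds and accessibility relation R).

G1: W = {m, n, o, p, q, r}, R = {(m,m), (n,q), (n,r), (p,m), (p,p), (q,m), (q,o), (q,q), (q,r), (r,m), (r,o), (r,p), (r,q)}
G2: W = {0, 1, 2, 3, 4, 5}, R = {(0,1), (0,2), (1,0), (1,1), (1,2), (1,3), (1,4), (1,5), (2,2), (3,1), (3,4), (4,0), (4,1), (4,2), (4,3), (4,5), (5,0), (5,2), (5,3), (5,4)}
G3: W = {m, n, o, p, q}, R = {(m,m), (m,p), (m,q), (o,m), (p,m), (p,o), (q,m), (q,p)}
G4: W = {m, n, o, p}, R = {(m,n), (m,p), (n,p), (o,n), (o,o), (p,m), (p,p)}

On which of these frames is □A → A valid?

none

This is the axiom for reflexivity; its first-order frame correspondent is ∀x Rxx.
G1: fails — world n does not see itself.
G2: fails — world 0 does not see itself.
G3: fails — world n does not see itself.
G4: fails — world m does not see itself.
Valid on no frame.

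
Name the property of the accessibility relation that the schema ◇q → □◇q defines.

the Euclidean property

Suppose ◇q→□◇q is valid. Take Rxy, Rxz and set V(q)={y}. Then ◇q at x, so □◇q at x, so ◇q at z, so some w with Rzw has q; w=y, i.e. Rzy. By symmetry of the argument, Ryz.
Conversely, any frame satisfying ∀x ∀y ∀z (Rxy ∧ Rxz → Ryz) validates the schema.
So the correspondent is the Euclidean property.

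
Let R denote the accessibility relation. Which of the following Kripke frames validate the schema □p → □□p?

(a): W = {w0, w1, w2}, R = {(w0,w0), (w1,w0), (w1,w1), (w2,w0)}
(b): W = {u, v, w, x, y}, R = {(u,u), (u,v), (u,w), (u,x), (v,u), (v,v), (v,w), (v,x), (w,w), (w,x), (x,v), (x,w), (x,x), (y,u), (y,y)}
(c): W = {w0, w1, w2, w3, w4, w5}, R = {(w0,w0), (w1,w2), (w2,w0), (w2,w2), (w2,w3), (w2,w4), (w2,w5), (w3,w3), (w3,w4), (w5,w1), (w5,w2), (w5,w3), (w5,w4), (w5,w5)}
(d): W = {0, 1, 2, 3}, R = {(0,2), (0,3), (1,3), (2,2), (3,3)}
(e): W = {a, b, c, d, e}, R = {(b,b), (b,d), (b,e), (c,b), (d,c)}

Frame correspondent (Sahlqvist): ∀x ∀y ∀z (Rxy ∧ Ryz → Rxz) — i.e. transitivity.
(a): satisfies the condition.
(b): fails — Rwx and Rxv but not Rwv.
(c): fails — Rw1w2 and Rw2w4 but not Rw1w4.
(d): satisfies the condition.
(e): fails — Rdc and Rcb but not Rdb.
Valid on: (a), (d).

(a), (d)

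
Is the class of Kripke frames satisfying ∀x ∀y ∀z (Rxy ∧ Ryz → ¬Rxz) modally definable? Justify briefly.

Modal frame validity is preserved under surjective bounded morphisms.
The 5-cycle (worlds 0,1,2,3,4 with 0→1→2→3→4→0) is intransitive. Mapping every world to a single reflexive point • is a surjective bounded morphism; the reflexive point is not intransitive (R••∧R•• but R••).
So no modal formula (or set of formulas) defines exactly the intransitive frames.

No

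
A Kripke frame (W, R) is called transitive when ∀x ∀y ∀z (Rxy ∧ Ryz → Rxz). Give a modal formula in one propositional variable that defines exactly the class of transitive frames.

□ψ → □□ψ

The condition is transitivity. The 4 schema □ψ → □□ψ defines it.
Suppose □ψ→□□ψ is valid. Take Rxy, Ryz and set V(ψ)={w : Rxw}. Then □ψ at x, so □□ψ at x, so □ψ at y, so ψ at z, i.e. Rxz.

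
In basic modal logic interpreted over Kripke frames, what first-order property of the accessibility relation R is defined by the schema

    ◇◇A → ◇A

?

This is frame-equivalent to □A → □□A (substitute ¬A for A and contrapose).
Suppose □A→□□A is valid. Take Rxy, Ryz and set V(A)={w : Rxw}. Then □A at x, so □□A at x, so □A at y, so A at z, i.e. Rxz.

transitivity: ∀x ∀y ∀z (Rxy ∧ Ryz → Rxz)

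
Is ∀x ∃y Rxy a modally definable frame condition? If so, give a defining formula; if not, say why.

Yes: it is seriality, defined by the D schema □r → ◇r.
Suppose □r→◇r is valid. At any x set V(r)=W. Then □r at x, so ◇r at x, so x has a successor.

Yes, by □r → ◇r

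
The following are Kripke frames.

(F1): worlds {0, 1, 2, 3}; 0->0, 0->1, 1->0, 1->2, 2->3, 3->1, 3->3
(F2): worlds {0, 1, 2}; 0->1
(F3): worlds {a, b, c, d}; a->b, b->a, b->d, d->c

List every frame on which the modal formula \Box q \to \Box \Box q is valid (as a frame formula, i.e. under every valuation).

The schema corresponds to transitivity: \forall x \forall y \forall z (Rxy \wedge Ryz \to Rxz).
(F1): fails — R10 and R01 but not R11.
(F2): ✓.
(F3): fails — Rab and Rba but not Raa.

(F2)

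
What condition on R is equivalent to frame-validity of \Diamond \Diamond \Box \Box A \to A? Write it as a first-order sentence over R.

This is a Sahlqvist (Geach-type) schema ◇^2□^2A → □^0◇^0A.
First-order correspondent: \forall x \forall y (x R^2 y \to \exists w (y R^2 w \wedge x = w)).

\forall x \forall y (x R^2 y \to \exists w (y R^2 w \wedge x = w))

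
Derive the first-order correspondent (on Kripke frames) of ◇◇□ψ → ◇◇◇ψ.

This is a Sahlqvist (Geach-type) schema ◇^2□^1ψ → □^0◇^3ψ.
First-order correspondent: ∀x ∀y (xR²y → ∃w (yRw ∧ xR³w)).

∀x ∀y (xR²y → ∃w (yRw ∧ xR³w))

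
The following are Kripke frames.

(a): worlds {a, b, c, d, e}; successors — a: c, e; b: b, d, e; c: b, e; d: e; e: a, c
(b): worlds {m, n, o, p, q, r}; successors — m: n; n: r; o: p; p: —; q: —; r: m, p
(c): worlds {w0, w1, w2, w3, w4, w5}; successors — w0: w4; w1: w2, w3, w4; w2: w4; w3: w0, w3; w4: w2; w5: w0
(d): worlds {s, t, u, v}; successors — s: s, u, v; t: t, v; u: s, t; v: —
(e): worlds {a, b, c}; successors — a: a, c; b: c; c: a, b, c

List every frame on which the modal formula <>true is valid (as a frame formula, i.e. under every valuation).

(a), (c), (e)

Frame correspondent (Sahlqvist): forall x exists y Rxy — i.e. seriality.
(a): satisfies the condition.
(b): fails — world p has no successor.
(c): satisfies the condition.
(d): fails — world v has no successor.
(e): satisfies the condition.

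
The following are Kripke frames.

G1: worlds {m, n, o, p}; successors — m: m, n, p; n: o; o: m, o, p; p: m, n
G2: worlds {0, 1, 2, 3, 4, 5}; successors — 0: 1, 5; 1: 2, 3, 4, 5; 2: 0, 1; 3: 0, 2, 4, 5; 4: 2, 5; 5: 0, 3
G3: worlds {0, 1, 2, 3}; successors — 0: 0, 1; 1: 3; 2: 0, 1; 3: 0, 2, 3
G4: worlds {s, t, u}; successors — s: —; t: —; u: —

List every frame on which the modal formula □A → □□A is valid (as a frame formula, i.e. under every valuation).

G4

This is the axiom for transitivity; its first-order frame correspondent is ∀x ∀y ∀z (Rxy ∧ Ryz → Rxz).
G1: fails — Rom and Rmn but not Ron.
G2: fails — R32 and R21 but not R31.
G3: fails — R32 and R21 but not R31.
G4: holds.
Valid on: G4.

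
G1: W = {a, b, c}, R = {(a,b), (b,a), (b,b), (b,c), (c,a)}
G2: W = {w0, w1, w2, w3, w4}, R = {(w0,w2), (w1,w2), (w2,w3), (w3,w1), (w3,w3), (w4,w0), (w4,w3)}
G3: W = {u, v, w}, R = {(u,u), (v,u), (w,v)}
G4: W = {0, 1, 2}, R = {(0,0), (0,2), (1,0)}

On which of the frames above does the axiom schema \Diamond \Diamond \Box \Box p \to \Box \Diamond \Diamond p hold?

G1, G2, G3

Frame correspondent (Sahlqvist): \forall x \forall y \forall z ((x R^2 y \wedge xRz) \to \exists w (y R^2 w \wedge z R^2 w)) — i.e. a generalized confluence (Geach) condition.
G1: satisfies the condition.
G2: satisfies the condition.
G3: satisfies the condition.
G4: fails — 0R²0, 0R2 but no w with 0R²w and 2R²w.
Valid on: G1, G2, G3.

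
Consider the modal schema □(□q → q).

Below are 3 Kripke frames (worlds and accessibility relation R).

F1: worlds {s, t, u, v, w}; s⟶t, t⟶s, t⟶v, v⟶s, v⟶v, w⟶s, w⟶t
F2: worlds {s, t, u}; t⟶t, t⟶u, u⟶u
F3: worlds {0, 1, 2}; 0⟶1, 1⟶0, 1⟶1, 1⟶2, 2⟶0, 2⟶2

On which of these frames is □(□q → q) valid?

F2

Frame correspondent (Sahlqvist): ∀x ∀y (Rxy → Ryy) — i.e. shift-reflexivity.
F1: fails — Rwt but not Rtt.
F2: satisfies the condition.
F3: fails — R10 but not R00.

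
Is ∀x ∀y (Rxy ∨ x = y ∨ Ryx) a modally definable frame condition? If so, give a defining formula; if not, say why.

Any modally definable frame class is closed under disjoint unions.
Take 2 disjoint single-world reflexive frames: each is trivially connected, but their disjoint union has 2 worlds with no edge between distinct components, so it is not connected.
Hence connectedness of R is not modally definable.

Not definable by any modal formula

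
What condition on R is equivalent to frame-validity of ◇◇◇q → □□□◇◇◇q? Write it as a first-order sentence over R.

∀x ∀y ∀z ((xR³y ∧ xR³z) → ∃w (y = w ∧ zR³w))

This is a Sahlqvist (Geach-type) schema ◇^3□^0q → □^3◇^3q.
Minimal-valuation argument: fix x; take any y with xR^3y and any z with xR^3z. Set V(q) to the set of worlds R-reachable from y in exactly 0 steps. Then □^0q holds at y, so the antecedent holds at x; validity forces ◇^3q at z, giving a w with zR^3w and yR^0w.
First-order correspondent: ∀x ∀y ∀z ((xR³y ∧ xR³z) → ∃w (y = w ∧ zR³w)).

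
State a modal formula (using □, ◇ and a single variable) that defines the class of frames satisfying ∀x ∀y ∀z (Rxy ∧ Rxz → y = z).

A defining formula is ◇ψ → □ψ (the CD axiom).
Suppose ◇ψ→□ψ is valid. Take Rxy, Rxz and set V(ψ)={y}. Then ◇ψ at x, so □ψ at x, so ψ at z, i.e. z=y.

◇ψ → □ψ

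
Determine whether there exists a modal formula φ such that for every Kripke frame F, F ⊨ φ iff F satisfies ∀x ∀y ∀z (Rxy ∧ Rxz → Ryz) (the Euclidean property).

Yes, by ◇r → □◇r

The condition is the Euclidean property. A defining modal formula is ◇r → □◇r.
Suppose ◇r→□◇r is valid. Take Rxy, Rxz and set V(r)={y}. Then ◇r at x, so □◇r at x, so ◇r at z, so some w with Rzw has r; w=y, i.e. Rzy. By symmetry of the argument, Ryz.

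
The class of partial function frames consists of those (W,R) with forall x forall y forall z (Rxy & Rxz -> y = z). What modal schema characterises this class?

The condition is partial functionality. The CD schema ◇p → □p defines it.
Suppose ◇p→□p is valid. Take Rxy, Rxz and set V(p)={y}. Then ◇p at x, so □p at x, so p at z, i.e. z=y.

◇p → □p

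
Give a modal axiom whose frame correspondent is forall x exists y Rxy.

The condition is seriality. The D schema □p → ◇p defines it.
Suppose □p→◇p is valid. At any x set V(p)=W. Then □p at x, so ◇p at x, so x has a successor.

□p → ◇p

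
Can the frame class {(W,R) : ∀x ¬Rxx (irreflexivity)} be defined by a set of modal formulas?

Not modally definable

Any modally definable frame class is closed under surjective bounded morphisms.
The 2-cycle (worlds s,t with s→t→s) is irreflexive, and the map sending every world to a single reflexive point • is a surjective bounded morphism (forth: every edge maps to (•,•); back: every world has a successor). So any modal formula valid on the 2-cycle is also valid on the reflexive point, which is not irreflexive.
Hence irreflexivity is not modally definable.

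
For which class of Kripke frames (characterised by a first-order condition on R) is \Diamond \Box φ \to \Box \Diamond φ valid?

Suppose ◇□φ→□◇φ is valid. Take Rxy, Rxz and set V(φ)={w : Ryw}. Then □φ at y so ◇□φ at x, so □◇φ at x, so ◇φ at z, giving w with Rzw and Ryw.

convergence: \forall x \forall y \forall z (Rxy \wedge Rxz \to \exists w (Ryw \wedge Rzw))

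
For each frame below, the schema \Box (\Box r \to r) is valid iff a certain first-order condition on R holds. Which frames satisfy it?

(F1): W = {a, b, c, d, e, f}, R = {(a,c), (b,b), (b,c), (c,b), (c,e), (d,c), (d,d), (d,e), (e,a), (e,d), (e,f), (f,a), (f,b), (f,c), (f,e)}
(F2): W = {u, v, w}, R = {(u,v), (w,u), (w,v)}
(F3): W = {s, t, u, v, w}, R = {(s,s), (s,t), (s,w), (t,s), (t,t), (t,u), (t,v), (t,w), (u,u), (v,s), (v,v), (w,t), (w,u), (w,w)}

(F3)

This is the axiom for shift-reflexivity; its first-order frame correspondent is \forall x \forall y (Rxy \to Ryy).
(F1): fails — Rbc but not Rcc.
(F2): fails — Ruv but not Rvv.
(F3): holds.
Valid on: (F3).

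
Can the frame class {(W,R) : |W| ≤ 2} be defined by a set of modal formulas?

Any modally definable frame class is closed under disjoint unions.
Any modal formula valid on each of 3 disjoint one-world frames is valid on their disjoint union (validity is preserved under disjoint unions). Each one-world frame has |W|=1≤2, but the union has |W|=3.
So no modal formula (or set of formulas) defines exactly the |W|≤2 frames.

No — not modally definable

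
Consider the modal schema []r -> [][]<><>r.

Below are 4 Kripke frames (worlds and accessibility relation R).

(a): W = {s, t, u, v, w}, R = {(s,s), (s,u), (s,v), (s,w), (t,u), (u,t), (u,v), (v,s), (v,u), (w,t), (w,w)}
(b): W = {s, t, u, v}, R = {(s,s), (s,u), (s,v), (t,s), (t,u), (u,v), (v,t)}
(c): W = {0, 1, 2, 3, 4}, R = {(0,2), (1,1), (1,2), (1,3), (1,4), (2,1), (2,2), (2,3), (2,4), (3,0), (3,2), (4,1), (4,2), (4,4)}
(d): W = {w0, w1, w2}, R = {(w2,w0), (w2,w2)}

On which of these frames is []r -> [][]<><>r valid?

The schema corresponds to a generalized confluence (Geach) condition: forall x forall z (x R^2 z -> exists w (xRw & z R^2 w)).
(a): fails — tR²t but no w* with tRw* and tR²w*.
(b): fails — sR²u but no w with sRw and uR²w.
(c): holds.
(d): fails — w2R²w0 but no w with w2Rw and w0R²w.
Valid on: (c).

(c)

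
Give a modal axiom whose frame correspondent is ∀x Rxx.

□p → p

This is reflexivity; the standard corresponding axiom is T: □p → p.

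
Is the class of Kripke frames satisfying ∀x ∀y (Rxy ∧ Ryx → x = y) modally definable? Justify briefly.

No — not modally definable

Modal frame validity is preserved under surjective bounded morphisms.
The 8-cycle (worlds s,t,u,v,w,x,y,z with s→t→u→v→w→x→y→z→s) is antisymmetric. Sending even-indexed worlds to a and odd-indexed worlds to b is a surjective bounded morphism onto the two-world frame with a↔b, which is not antisymmetric.
So the class is not modally definable.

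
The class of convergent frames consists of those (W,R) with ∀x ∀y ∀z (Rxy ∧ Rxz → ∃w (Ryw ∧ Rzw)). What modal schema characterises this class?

◇□ψ → □◇ψ

A defining formula is ◇□ψ → □◇ψ (the .2 axiom).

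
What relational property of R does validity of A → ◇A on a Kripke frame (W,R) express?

reflexivity: ∀x Rxx

Equivalently (dual form): □A → A.
Suppose □A→A is valid. At any x set V(A)={w : Rxw}. Then □A holds at x, so A holds at x, i.e. Rxx.
The converse is a direct semantic check.
So the correspondent is reflexivity.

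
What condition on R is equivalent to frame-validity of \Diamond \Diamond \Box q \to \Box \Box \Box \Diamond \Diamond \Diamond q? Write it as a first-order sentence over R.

\forall x \forall y \forall z ((x R^2 y \wedge x R^3 z) \to \exists w (yRw \wedge z R^3 w))

This is a Sahlqvist (Geach-type) schema ◇^2□^1q → □^3◇^3q.
Minimal-valuation argument: fix x; take any y with xR^2y and any z with xR^3z. Set V(q) to the set of worlds R-reachable from y in exactly 1 step. Then □^1q holds at y, so the antecedent holds at x; validity forces ◇^3q at z, giving a w with zR^3w and yR^1w.
First-order correspondent: \forall x \forall y \forall z ((x R^2 y \wedge x R^3 z) \to \exists w (yRw \wedge z R^3 w)).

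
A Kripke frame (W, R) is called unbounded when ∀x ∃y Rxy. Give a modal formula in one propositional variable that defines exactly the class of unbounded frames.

A defining formula is □r → ◇r (the D axiom).
Suppose □r→◇r is valid. At any x set V(r)=W. Then □r at x, so ◇r at x, so x has a successor.

□r → ◇r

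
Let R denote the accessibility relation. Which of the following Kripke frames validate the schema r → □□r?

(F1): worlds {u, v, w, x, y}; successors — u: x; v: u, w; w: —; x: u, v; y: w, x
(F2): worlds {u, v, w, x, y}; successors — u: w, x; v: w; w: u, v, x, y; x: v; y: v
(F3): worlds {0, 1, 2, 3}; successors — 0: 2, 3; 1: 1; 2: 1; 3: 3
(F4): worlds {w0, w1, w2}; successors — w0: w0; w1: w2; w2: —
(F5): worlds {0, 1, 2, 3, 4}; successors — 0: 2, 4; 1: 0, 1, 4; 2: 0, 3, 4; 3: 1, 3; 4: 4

(F4)

Frame correspondent (Sahlqvist): ∀x ∀z (xR²z → ∃w (x = w ∧ z = w)) — i.e. a generalized confluence (Geach) condition.
(F1): fails — uR²v but u ≠ v.
(F2): fails — uR²v but u ≠ v.
(F3): fails — 0R²1 but 0 ≠ 1.
(F4): holds.
(F5): fails — 0R²3 but 0 ≠ 3.
Valid on: (F4).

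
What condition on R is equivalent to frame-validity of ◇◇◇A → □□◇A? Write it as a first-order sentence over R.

∀x ∀y ∀z ((xR³y ∧ xR²z) → ∃w (y = w ∧ zRw))

This is a Sahlqvist (Geach-type) schema ◇^3□^0A → □^2◇^1A.
Minimal-valuation argument: fix x; take any y with xR^3y and any z with xR^2z. Set V(A) to the set of worlds R-reachable from y in exactly 0 steps. Then □^0A holds at y, so the antecedent holds at x; validity forces ◇^1A at z, giving a w with zR^1w and yR^0w.
First-order correspondent: ∀x ∀y ∀z ((xR³y ∧ xR²z) → ∃w (y = w ∧ zRw)).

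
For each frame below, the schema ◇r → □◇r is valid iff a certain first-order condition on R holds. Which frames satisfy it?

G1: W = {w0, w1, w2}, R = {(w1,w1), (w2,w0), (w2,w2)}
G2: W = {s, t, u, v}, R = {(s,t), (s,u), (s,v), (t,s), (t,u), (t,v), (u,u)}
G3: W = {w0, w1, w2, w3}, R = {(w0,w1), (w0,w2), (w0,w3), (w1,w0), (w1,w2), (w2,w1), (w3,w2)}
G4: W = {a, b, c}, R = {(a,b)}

This is the axiom for the Euclidean property; its first-order frame correspondent is ∀x ∀y ∀z (Rxy ∧ Rxz → Ryz).
G1: fails — Rw2w0 and Rw2w0 but not Rw0w0.
G2: fails — Rsv and Rsv but not Rvv.
G3: fails — Rw0w1 and Rw0w1 but not Rw1w1.
G4: fails — Rab and Rab but not Rbb.
Valid on no frame.

none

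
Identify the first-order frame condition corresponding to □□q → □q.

density: ∀x ∀y (Rxy → ∃z (Rxz ∧ Rzy))

Suppose □□q→□q is valid. Take Rxy and set V(q)={w : xR²w}. Then □□q at x, so □q at x, so q at y, i.e. ∃z(Rxz∧Rzy).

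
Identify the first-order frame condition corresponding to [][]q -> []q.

This schema is the C4 axiom.
Its frame correspondent is density — forall x forall y (Rxy -> exists z (Rxz & Rzy)).

density: forall x forall y (Rxy -> exists z (Rxz & Rzy))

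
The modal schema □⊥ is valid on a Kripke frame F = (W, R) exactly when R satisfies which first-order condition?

□⊥ is valid iff no world has any successor (otherwise □⊥ fails at any world with one).

emptiness of R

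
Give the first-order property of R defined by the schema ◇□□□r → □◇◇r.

This is a Sahlqvist (Geach-type) schema ◇^1□^3r → □^1◇^2r.
Minimal-valuation argument: fix x; take any y with xR^1y and any z with xR^1z. Set V(r) to the set of worlds R-reachable from y in exactly 3 steps. Then □^3r holds at y, so the antecedent holds at x; validity forces ◇^2r at z, giving a w with zR^2w and yR^3w.
First-order correspondent: ∀x ∀y ∀z ((xRy ∧ xRz) → ∃w (yR³w ∧ zR²w)).

∀x ∀y ∀z ((xRy ∧ xRz) → ∃w (yR³w ∧ zR²w))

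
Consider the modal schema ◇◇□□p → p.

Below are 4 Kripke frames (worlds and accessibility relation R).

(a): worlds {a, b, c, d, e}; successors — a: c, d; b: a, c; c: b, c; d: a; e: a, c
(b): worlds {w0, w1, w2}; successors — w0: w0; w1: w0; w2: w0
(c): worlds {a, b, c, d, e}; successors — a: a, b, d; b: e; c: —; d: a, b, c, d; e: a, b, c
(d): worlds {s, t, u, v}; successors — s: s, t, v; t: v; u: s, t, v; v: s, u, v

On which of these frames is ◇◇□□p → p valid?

(d)

The schema corresponds to a generalized confluence (Geach) condition: ∀x ∀y (xR²y → ∃w (yR²w ∧ x = w)).
(a): fails — aR²b but no w with bR²w and a=w.
(b): fails — w1R²w0 but no w with w0R²w and w1=w.
(c): fails — aR²c but no w with cR²w and a=w.
(d): satisfies the condition.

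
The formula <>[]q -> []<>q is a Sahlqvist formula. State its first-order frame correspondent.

Suppose ◇□q→□◇q is valid. Take Rxy, Rxz and set V(q)={w : Ryw}. Then □q at y so ◇□q at x, so □◇q at x, so ◇q at z, giving w with Rzw and Ryw.
Conversely, any frame satisfying forall x forall y forall z (Rxy & Rxz -> exists w (Ryw & Rzw)) validates the schema.
So the correspondent is convergence.

convergence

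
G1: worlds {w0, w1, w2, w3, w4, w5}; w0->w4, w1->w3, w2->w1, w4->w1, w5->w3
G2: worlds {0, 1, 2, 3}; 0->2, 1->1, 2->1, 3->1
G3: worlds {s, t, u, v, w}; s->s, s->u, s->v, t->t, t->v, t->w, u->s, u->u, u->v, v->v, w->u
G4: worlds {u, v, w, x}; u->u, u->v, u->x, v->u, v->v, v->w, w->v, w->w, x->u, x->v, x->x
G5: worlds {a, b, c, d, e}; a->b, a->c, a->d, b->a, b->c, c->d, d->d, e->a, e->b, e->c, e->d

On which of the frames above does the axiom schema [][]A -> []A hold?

The schema corresponds to density: forall x forall y (Rxy -> exists z (Rxz & Rzy)).
G1: fails — Rw0w4 but no z with Rw0z and Rzw4.
G2: fails — R02 but no z with R0z and Rz2.
G3: satisfies the condition.
G4: satisfies the condition.
G5: fails — Rab but no z with Raz and Rzb.

G3, G4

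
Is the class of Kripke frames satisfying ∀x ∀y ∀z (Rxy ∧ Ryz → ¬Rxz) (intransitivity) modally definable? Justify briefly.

Any modally definable frame class is closed under surjective bounded morphisms.
The 5-cycle (worlds w0,w1,w2,w3,w4 with w0→w1→w2→w3→w4→w0) is intransitive. Mapping every world to a single reflexive point • is a surjective bounded morphism; the reflexive point is not intransitive (R••∧R•• but R••).
So the class is not modally definable.

No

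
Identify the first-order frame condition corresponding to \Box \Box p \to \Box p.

This schema is the C4 axiom.
It corresponds to density: \forall x \forall y (Rxy \to \exists z (Rxz \wedge Rzy)).

density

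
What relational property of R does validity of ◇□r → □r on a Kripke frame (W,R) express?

the Euclidean property: ∀x ∀y ∀z (Rxy ∧ Rxz → Ryz)

Equivalently (dual form): ◇r → □◇r.
Suppose ◇r→□◇r is valid. Take Rxy, Rxz and set V(r)={y}. Then ◇r at x, so □◇r at x, so ◇r at z, so some w with Rzw has r; w=y, i.e. Rzy. By symmetry of the argument, Ryz.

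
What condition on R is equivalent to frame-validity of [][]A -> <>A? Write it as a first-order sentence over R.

This is a Sahlqvist (Geach-type) schema ◇^0□^2A → □^0◇^1A.
First-order correspondent: forall x exists w (x R^2 w & xRw).

forall x exists w (x R^2 w & xRw)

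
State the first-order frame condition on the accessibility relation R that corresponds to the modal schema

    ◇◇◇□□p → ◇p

∀x ∀y (xR³y → ∃w (yR²w ∧ xRw))

This is a Sahlqvist (Geach-type) schema ◇^3□^2p → □^0◇^1p.
Minimal-valuation argument: fix x; take any y with xR^3y and any z with xR^0z. Set V(p) to the set of worlds R-reachable from y in exactly 2 steps. Then □^2p holds at y, so the antecedent holds at x; validity forces ◇^1p at z, giving a w with zR^1w and yR^2w.
First-order correspondent: ∀x ∀y (xR³y → ∃w (yR²w ∧ xRw)).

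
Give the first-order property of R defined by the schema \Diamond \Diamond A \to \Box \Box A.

This is a Sahlqvist (Geach-type) schema ◇^2□^0A → □^2◇^0A.
Minimal-valuation argument: fix x; take any y with xR^2y and any z with xR^2z. Set V(A) to the set of worlds R-reachable from y in exactly 0 steps. Then □^0A holds at y, so the antecedent holds at x; validity forces ◇^0A at z, giving a w with zR^0w and yR^0w.
First-order correspondent: \forall x \forall y \forall z ((x R^2 y \wedge x R^2 z) \to \exists w (y = w \wedge z = w)).

\forall x \forall y \forall z ((x R^2 y \wedge x R^2 z) \to \exists w (y = w \wedge z = w))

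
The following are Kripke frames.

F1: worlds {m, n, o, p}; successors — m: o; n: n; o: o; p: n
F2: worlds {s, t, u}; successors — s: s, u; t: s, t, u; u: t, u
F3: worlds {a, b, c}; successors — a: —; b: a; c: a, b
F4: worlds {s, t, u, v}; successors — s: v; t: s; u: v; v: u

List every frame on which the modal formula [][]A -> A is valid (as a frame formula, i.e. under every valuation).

Frame correspondent (Sahlqvist): forall x exists w (x R^2 w & x = w) — i.e. a generalized confluence (Geach) condition.
F1: fails — at m but no w with mR²w and m=w.
F2: holds.
F3: fails — at a but no w with aR²w and a=w.
F4: fails — at s but no w with sR²w and s=w.

F2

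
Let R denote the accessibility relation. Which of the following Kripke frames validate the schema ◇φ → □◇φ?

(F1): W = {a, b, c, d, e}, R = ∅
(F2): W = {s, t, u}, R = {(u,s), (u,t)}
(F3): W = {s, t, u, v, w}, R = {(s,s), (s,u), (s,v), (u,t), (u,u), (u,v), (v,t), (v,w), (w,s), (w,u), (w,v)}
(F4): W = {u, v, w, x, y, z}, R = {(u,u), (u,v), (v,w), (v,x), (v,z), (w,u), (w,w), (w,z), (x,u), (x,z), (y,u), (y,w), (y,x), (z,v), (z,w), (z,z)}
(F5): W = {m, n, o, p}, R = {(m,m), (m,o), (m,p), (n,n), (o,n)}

This is the axiom for the Euclidean property; its first-order frame correspondent is ∀x ∀y ∀z (Rxy ∧ Rxz → Ryz).
(F1): ✓.
(F2): fails — Rus and Rus but not Rss.
(F3): fails — Rsv and Rsv but not Rvv.
(F4): fails — Ruv and Ruv but not Rvv.
(F5): fails — Rmo and Rmo but not Roo.

(F1)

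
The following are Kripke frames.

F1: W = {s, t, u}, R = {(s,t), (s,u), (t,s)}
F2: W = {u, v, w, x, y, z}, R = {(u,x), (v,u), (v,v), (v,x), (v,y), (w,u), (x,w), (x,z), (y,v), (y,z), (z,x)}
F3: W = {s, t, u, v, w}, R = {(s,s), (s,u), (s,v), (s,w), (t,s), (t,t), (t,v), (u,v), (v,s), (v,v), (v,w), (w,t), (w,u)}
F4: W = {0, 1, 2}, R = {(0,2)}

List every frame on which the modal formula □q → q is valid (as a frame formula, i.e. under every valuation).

none

The schema corresponds to reflexivity: ∀x Rxx.
F1: fails — world s does not see itself.
F2: fails — world u does not see itself.
F3: fails — world u does not see itself.
F4: fails — world 0 does not see itself.
Valid on no frame.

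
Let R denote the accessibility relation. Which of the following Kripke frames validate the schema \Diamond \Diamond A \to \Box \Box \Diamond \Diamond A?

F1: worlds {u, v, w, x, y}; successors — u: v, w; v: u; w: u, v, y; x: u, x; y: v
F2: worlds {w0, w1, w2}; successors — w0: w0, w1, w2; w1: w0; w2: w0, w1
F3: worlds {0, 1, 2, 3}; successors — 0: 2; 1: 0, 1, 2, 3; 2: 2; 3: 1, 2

F2

Frame correspondent (Sahlqvist): \forall x \forall y \forall z ((x R^2 y \wedge x R^2 z) \to \exists w (y = w \wedge z R^2 w)) — i.e. a generalized confluence (Geach) condition.
F1: fails — uR²u, uR²v but no t with u=t and vR²t.
F2: satisfies the condition.
F3: fails — 1R²0, 1R²0 but no w with 0=w and 0R²w.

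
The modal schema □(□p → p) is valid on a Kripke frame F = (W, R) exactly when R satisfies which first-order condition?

Suppose □(□p→p) is valid. Take Rxy and set V(p)={w : Ryw}. Then at y, □p holds; since □(□p→p) at x, □p→p at y, so p at y, i.e. Ryy.

shift-reflexivity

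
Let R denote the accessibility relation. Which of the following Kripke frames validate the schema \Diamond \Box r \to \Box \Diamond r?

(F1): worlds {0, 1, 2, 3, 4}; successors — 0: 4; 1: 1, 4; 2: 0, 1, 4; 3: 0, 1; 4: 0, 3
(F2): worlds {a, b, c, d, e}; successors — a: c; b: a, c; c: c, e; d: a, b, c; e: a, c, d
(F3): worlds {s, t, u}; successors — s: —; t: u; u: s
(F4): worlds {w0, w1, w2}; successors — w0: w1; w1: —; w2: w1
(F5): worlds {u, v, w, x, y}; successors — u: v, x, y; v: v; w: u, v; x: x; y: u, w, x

(F2)

The schema corresponds to convergence: \forall x \forall y \forall z (Rxy \wedge Rxz \to \exists w (Ryw \wedge Rzw)).
(F1): fails — R14 and R11 but 4 and 1 have no common successor.
(F2): holds.
(F3): fails — Rus and Rus but s and s have no common successor.
(F4): fails — Rw0w1 and Rw0w1 but w1 and w1 have no common successor.
(F5): fails — Ruv and Rux but v and x have no common successor.
Valid on: (F2).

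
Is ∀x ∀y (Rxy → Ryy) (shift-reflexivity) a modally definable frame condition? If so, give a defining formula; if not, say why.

Yes, by □(□r → r)

The condition is shift-reflexivity. A defining modal formula is □(□r → r).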